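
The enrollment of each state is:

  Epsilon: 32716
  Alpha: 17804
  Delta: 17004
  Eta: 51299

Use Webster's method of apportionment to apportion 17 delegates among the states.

Standard divisor 118823/17 ≈ 6989.588; standard quotas: Epsilon 4.681, Alpha 2.547, Delta 2.433, Eta 7.339.
Rounding to the nearest integer gives Epsilon 5, Alpha 3, Delta 2, Eta 7 — total 17, matching the house size, so no adjustment is needed.

Epsilon 5; Alpha 3; Delta 2; Eta 7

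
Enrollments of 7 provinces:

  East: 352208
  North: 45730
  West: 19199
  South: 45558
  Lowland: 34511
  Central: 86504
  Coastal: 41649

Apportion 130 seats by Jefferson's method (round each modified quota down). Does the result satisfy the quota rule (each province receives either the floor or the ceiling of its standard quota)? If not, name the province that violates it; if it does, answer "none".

Standard quotas: East 73.217, North 9.506, West 3.991, South 9.471, Lowland 7.174, Central 17.983, Coastal 8.658.
Jefferson allocation: East 75, North 9, West 4, South 9, Lowland 7, Central 18, Coastal 8.
East has quota 73.217 (lower 73, upper 74) but receives 75 — outside the quota interval.

East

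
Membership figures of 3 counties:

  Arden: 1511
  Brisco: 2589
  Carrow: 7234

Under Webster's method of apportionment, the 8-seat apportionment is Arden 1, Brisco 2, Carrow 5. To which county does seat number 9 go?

Carrow

Priority for the next seat is population ÷ (current seats + 0.5).
Priorities: Arden 1007.333, Brisco 1035.600, Carrow 1315.273.
Highest priority: Carrow.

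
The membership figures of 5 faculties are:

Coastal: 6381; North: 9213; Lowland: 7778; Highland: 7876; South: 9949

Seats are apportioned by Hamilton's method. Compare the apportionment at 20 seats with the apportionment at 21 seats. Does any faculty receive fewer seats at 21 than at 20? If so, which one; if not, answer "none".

At 20 seats: Coastal 3, North 4, Lowland 4, Highland 4, South 5.
At 21 seats: Coastal 3, North 5, Lowland 4, Highland 4, South 5.
No faculty's allocation decreased.

none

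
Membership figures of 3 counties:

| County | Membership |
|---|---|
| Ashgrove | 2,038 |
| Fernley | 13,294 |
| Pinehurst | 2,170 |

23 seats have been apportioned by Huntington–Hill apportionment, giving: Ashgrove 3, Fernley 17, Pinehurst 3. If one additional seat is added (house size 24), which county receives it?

Fernley

Priority for the next seat is population ÷ (√(s·(s+1))).
Priorities: Ashgrove 588.320, Fernley 759.967, Pinehurst 626.425.
Highest priority: Fernley.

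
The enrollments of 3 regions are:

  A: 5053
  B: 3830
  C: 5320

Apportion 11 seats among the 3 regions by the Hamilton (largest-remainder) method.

Total 14203; standard divisor 14203/11 ≈ 1291.182.
Standard quotas: A 3.9135, B 2.9663, C 4.1203.
Lower quotas: A 3, B 2, C 4 (sum 9, leaving 2 seats).
Remainders in descending order: B 0.9663, A 0.9135, C 0.1203.
The surplus seats go to B, A.

A 4, B 3, C 4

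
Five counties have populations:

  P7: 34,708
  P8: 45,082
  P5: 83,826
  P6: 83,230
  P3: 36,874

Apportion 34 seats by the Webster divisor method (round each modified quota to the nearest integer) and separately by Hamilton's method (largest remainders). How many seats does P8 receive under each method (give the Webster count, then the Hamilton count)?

Webster: P7 4, P8 6, P5 10, P6 10, P3 4.
Hamilton: P7 4, P8 5, P5 10, P6 10, P3 5.
P8 gets 6 under Webster and 5 under Hamilton.

6 and 5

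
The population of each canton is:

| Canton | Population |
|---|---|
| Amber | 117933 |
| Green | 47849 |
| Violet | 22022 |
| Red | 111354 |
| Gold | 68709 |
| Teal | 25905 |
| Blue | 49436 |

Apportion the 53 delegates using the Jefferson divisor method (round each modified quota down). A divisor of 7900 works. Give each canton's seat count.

With modified divisor 7900: modified quotas Amber 14.928, Green 6.057, Violet 2.788, Red 14.095, Gold 8.697, Teal 3.279, Blue 6.258.
Rounding down: Amber 14, Green 6, Violet 2, Red 14, Gold 8, Teal 3, Blue 6 (total 53).

Amber: 14, Green: 6, Violet: 2, Red: 14, Gold: 8, Teal: 3, Blue: 6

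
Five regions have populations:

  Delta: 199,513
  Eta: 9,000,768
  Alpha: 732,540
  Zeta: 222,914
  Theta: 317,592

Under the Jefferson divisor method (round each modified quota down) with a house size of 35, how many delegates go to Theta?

1

Standard divisor 10473327/35 ≈ 299237.914; standard quotas: Delta 0.667, Eta 30.079, Alpha 2.448, Zeta 0.745, Theta 1.061.
Rounding down gives 0, 30, 2, 0, 1 = 33 seats, so the divisor must be adjusted.
With modified divisor 277000: modified quotas Delta 0.720, Eta 32.494, Alpha 2.645, Zeta 0.805, Theta 1.147.
Rounding down: Delta 0, Eta 32, Alpha 2, Zeta 0, Theta 1 (total 35).
Theta receives 1.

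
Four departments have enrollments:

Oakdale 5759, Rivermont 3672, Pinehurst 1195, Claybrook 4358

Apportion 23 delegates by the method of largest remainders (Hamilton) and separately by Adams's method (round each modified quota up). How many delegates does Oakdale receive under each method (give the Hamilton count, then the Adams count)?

Hamilton: Oakdale 9, Rivermont 5, Pinehurst 2, Claybrook 7.
Adams: Oakdale 8, Rivermont 6, Pinehurst 2, Claybrook 7.
Oakdale gets 9 under Hamilton and 8 under Adams.

9 and 8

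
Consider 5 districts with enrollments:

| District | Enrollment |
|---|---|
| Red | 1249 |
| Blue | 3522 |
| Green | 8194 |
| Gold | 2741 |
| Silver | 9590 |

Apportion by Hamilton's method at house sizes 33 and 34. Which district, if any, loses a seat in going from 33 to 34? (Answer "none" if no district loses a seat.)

Red

At 33 seats: Red 2, Blue 5, Green 11, Gold 3, Silver 12.
At 34 seats: Red 1, Blue 5, Green 11, Gold 4, Silver 13.
Red drops from 2 to 1.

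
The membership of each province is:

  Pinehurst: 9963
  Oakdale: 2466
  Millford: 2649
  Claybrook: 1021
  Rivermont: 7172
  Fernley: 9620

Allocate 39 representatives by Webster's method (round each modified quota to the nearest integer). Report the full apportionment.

Standard divisor 32891/39 ≈ 843.359; standard quotas: Pinehurst 11.813, Oakdale 2.924, Millford 3.141, Claybrook 1.211, Rivermont 8.504, Fernley 11.407.
Rounding to the nearest integer gives Pinehurst 12, Oakdale 3, Millford 3, Claybrook 1, Rivermont 9, Fernley 11 — total 39, matching the house size, so no adjustment is needed.

Pinehurst 12, Oakdale 3, Millford 3, Claybrook 1, Rivermont 9, Fernley 11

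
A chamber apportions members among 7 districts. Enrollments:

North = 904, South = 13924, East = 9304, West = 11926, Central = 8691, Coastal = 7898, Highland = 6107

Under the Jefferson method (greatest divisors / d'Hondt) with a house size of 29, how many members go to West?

Standard divisor 58754/29 ≈ 2026; standard quotas: North 0.446, South 6.873, East 4.592, West 5.886, Central 4.290, Coastal 3.898, Highland 3.014.
Rounding down gives 0, 6, 4, 5, 4, 3, 3 = 25 seats, so the divisor must be adjusted.
With modified divisor 1800: modified quotas North 0.502, South 7.736, East 5.169, West 6.626, Central 4.828, Coastal 4.388, Highland 3.393.
Rounding down: North 0, South 7, East 5, West 6, Central 4, Coastal 4, Highland 3 (total 29).
West receives 6.

6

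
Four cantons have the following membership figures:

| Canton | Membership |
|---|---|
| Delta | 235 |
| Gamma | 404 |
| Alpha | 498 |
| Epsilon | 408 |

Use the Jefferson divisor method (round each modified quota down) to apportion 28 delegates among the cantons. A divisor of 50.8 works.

Delta: 4, Gamma: 7, Alpha: 9, Epsilon: 8

With modified divisor 50.8: modified quotas Delta 4.626, Gamma 7.953, Alpha 9.803, Epsilon 8.031.
Rounding down: Delta 4, Gamma 7, Alpha 9, Epsilon 8 (total 28).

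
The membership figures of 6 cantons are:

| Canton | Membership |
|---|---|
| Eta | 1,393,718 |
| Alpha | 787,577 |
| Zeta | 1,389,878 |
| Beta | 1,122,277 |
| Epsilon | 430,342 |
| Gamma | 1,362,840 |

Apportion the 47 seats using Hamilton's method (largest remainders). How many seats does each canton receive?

Total 6486632; standard divisor 6486632/47 ≈ 138013.447.
Standard quotas: Eta 10.0984, Alpha 5.7065, Zeta 10.0706, Beta 8.1316, Epsilon 3.1181, Gamma 9.8747.
Lower quotas: Eta 10, Alpha 5, Zeta 10, Beta 8, Epsilon 3, Gamma 9 (sum 45, leaving 2 seats).
Remainders in descending order: Gamma 0.8747, Alpha 0.7065, Beta 0.1316, Epsilon 0.1181, Eta 0.0984, Zeta 0.0706.
The surplus seats go to Gamma, Alpha.

Eta 10; Alpha 6; Zeta 10; Beta 8; Epsilon 3; Gamma 10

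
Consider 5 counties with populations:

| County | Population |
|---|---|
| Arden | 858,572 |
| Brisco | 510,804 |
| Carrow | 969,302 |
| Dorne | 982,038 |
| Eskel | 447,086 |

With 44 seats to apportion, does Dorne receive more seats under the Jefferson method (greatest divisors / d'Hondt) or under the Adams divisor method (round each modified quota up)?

Jefferson: Arden 10, Brisco 6, Carrow 11, Dorne 12, Eskel 5.
Adams: Arden 10, Brisco 6, Carrow 11, Dorne 11, Eskel 6.
Dorne gets 12 under Jefferson and 11 under Adams.

Jefferson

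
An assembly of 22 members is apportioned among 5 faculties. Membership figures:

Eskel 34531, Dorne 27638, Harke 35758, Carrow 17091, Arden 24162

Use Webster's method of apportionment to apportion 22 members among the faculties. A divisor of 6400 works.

Eskel 5, Dorne 4, Harke 6, Carrow 3, Arden 4

With modified divisor 6400: modified quotas Eskel 5.395, Dorne 4.318, Harke 5.587, Carrow 2.670, Arden 3.775.
Rounding to the nearest integer: Eskel 5, Dorne 4, Harke 6, Carrow 3, Arden 4 (total 22).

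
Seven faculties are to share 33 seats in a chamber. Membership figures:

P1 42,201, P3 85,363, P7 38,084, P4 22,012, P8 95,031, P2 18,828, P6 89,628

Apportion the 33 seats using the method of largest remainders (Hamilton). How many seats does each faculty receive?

The standard divisor is 391147/33 ≈ 11852.939.
Standard quotas: P1 3.5604, P3 7.2018, P7 3.2130, P4 1.8571, P8 8.0175, P2 1.5885, P6 7.5617.
Lower quotas: P1 3, P3 7, P7 3, P4 1, P8 8, P2 1, P6 7 (sum 30, leaving 3 seats).
Remainders in descending order: P4 0.8571, P2 0.5885, P6 0.5617, P1 0.5604, P7 0.2130, P3 0.2018, P8 0.0175.
Largest remainders: P4, P2, P6 receive the extra seats.

P1=3; P3=7; P7=3; P4=2; P8=8; P2=2; P6=8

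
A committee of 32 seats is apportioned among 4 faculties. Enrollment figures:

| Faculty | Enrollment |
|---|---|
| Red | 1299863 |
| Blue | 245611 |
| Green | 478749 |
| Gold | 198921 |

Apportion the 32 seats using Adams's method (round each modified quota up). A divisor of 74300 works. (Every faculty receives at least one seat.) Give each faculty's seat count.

Red 18, Blue 4, Green 7, Gold 3

With modified divisor 74300: modified quotas Red 17.495, Blue 3.306, Green 6.443, Gold 2.677.
Rounding up: Red 18, Blue 4, Green 7, Gold 3 (total 32).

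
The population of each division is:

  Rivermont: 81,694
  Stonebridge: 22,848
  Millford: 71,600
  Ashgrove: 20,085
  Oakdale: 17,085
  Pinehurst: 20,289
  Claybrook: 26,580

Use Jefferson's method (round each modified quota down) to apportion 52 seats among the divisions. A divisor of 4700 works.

Rivermont: 17; Stonebridge: 4; Millford: 15; Ashgrove: 4; Oakdale: 3; Pinehurst: 4; Claybrook: 5

With modified divisor 4700: modified quotas Rivermont 17.382, Stonebridge 4.861, Millford 15.234, Ashgrove 4.273, Oakdale 3.635, Pinehurst 4.317, Claybrook 5.655.
Rounding down: Rivermont 17, Stonebridge 4, Millford 15, Ashgrove 4, Oakdale 3, Pinehurst 4, Claybrook 5 (total 52).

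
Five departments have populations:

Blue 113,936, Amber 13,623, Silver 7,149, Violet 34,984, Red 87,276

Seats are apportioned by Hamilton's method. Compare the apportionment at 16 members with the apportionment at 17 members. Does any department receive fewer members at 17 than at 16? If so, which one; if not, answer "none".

Silver

At 16 seats: Blue 7, Amber 1, Silver 1, Violet 2, Red 5.
At 17 seats: Blue 8, Amber 1, Silver 0, Violet 2, Red 6.
Silver drops from 1 to 0.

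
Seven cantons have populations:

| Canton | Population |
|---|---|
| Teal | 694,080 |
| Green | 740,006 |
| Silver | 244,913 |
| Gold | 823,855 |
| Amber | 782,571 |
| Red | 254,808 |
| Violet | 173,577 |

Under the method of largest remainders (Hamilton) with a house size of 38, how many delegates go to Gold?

8

Total 3713810; standard divisor 3713810/38 ≈ 97731.842.
Standard quotas: Teal 7.1019, Green 7.5718, Silver 2.5060, Gold 8.4298, Amber 8.0073, Red 2.6072, Violet 1.7761.
Lower quotas: Teal 7, Green 7, Silver 2, Gold 8, Amber 8, Red 2, Violet 1 (sum 35, leaving 3 seats).
Remainders in descending order: Violet 0.7761, Red 0.6072, Green 0.5718, Silver 0.5060, Gold 0.4298, Teal 0.1019, Amber 0.0073.
Largest remainders: Violet, Red, Green receive the extra seats.
Gold receives 8.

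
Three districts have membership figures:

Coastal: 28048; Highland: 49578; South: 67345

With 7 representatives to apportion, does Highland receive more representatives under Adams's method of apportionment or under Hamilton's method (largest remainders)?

Adams: Coastal 2, Highland 2, South 3.
Hamilton: Coastal 1, Highland 3, South 3.
Highland gets 2 under Adams and 3 under Hamilton.

Hamilton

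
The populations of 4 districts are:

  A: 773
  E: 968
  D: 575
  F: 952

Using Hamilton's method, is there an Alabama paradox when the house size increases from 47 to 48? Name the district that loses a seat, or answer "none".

none

At 47 seats: A 11, E 14, D 8, F 14.
At 48 seats: A 11, E 14, D 9, F 14.
No district's allocation decreased.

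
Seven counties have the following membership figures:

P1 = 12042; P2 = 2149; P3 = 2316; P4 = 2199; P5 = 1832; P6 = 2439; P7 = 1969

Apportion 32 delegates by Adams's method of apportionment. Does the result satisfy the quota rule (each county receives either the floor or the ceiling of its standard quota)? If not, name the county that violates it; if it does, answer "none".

Standard quotas: P1 15.447, P2 2.757, P3 2.971, P4 2.821, P5 2.350, P6 3.129, P7 2.526.
Adams allocation: P1 14, P2 3, P3 3, P4 3, P5 3, P6 3, P7 3.
P1 has quota 15.447 (lower 15, upper 16) but receives 14 — outside the quota interval.

P1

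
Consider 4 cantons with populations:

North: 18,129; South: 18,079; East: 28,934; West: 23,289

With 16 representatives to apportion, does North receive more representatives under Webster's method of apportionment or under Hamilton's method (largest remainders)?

Webster: North 3, South 3, East 6, West 4.
Hamilton: North 4, South 3, East 5, West 4.
North gets 3 under Webster and 4 under Hamilton.

Hamilton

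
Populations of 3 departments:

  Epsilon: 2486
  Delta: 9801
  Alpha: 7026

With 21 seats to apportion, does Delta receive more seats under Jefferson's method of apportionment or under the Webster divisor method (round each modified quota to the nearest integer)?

Jefferson

Jefferson: Epsilon 2, Delta 11, Alpha 8.
Webster: Epsilon 3, Delta 10, Alpha 8.
Delta gets 11 under Jefferson and 10 under Webster.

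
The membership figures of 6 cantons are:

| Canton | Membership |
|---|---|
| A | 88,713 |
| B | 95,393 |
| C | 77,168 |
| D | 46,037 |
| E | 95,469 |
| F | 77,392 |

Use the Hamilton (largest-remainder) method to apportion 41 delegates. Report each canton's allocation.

The standard divisor is 480172/41 ≈ 11711.512.
Standard quotas: A 7.5749, B 8.1452, C 6.5891, D 3.9309, E 8.1517, F 6.6082.
Lower quotas: A 7, B 8, C 6, D 3, E 8, F 6 (sum 38, leaving 3 seats).
Remainders in descending order: D 0.9309, F 0.6082, C 0.5891, A 0.5749, E 0.1517, B 0.1452.
Largest remainders: D, F, C receive the extra seats.

A 7, B 8, C 7, D 4, E 8, F 7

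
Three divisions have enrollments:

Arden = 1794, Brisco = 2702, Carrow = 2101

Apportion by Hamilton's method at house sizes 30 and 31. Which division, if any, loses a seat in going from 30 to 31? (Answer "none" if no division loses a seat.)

none

At 30 seats: Arden 8, Brisco 12, Carrow 10.
At 31 seats: Arden 8, Brisco 13, Carrow 10.
No division's allocation decreased.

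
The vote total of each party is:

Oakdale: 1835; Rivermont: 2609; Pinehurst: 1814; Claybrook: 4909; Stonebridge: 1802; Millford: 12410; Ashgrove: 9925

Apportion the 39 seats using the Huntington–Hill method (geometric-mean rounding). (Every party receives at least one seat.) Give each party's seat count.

With divisor 908: modified quotas Oakdale 2.021, Rivermont 2.873, Pinehurst 1.998, Claybrook 5.406, Stonebridge 1.985, Millford 13.667, Ashgrove 10.931.
Geometric-mean thresholds: Oakdale √(2·3)=2.449, Rivermont √(2·3)=2.449, Pinehurst √(1·2)=1.414, Claybrook √(5·6)=5.477, Stonebridge √(1·2)=1.414, Millford √(13·14)=13.491, Ashgrove √(10·11)=10.488.
Each quota rounded against its threshold gives Oakdale 2, Rivermont 3, Pinehurst 2, Claybrook 5, Stonebridge 2, Millford 14, Ashgrove 11 (total 39).

Oakdale=2; Rivermont=3; Pinehurst=2; Claybrook=5; Stonebridge=2; Millford=14; Ashgrove=11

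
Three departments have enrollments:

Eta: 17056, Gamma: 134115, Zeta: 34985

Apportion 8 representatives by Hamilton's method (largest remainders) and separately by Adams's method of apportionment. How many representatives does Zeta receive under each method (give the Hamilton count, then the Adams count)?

1 and 2

Hamilton: Eta 1, Gamma 6, Zeta 1.
Adams: Eta 1, Gamma 5, Zeta 2.
Zeta gets 1 under Hamilton and 2 under Adams.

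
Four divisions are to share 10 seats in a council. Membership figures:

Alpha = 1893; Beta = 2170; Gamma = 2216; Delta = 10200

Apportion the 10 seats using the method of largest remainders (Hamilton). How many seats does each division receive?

Total 16479; standard divisor 16479/10 ≈ 1647.9.
Standard quotas: Alpha 1.1487, Beta 1.3168, Gamma 1.3447, Delta 6.1897.
Lower quotas: Alpha 1, Beta 1, Gamma 1, Delta 6 (sum 9, leaving 1 seat).
Remainders in descending order: Gamma 0.3447, Beta 0.3168, Delta 0.1897, Alpha 0.1487.
The surplus seat goes to Gamma.

Alpha 1, Beta 1, Gamma 2, Delta 6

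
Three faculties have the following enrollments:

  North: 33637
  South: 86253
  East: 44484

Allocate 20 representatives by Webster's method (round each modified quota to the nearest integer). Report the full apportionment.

Standard divisor 164374/20 ≈ 8218.7; standard quotas: North 4.093, South 10.495, East 5.413.
Rounding to the nearest integer gives 4, 10, 5 = 19 seats, so the divisor must be adjusted.
With modified divisor 8150: modified quotas North 4.127, South 10.583, East 5.458.
Rounding to the nearest integer: North 4, South 11, East 5 (total 20).

North: 4; South: 11; East: 5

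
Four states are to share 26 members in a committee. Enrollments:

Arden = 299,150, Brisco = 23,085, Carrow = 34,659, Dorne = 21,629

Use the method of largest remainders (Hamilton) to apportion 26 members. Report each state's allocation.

Arden=21, Brisco=2, Carrow=2, Dorne=1

Standard divisor: 378523 ÷ 26 ≈ 14558.577.
Standard quotas: Arden 20.5480, Brisco 1.5857, Carrow 2.3807, Dorne 1.4857.
Lower quotas: Arden 20, Brisco 1, Carrow 2, Dorne 1 (sum 24, leaving 2 seats).
Remainders in descending order: Brisco 0.5857, Arden 0.5480, Dorne 0.4857, Carrow 0.3807.
The surplus seats go to Brisco, Arden.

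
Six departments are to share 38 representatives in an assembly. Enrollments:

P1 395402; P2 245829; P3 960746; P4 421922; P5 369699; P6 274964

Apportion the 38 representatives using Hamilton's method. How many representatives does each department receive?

P1 6, P2 3, P3 14, P4 6, P5 5, P6 4

Standard divisor: 2668562 ÷ 38 ≈ 70225.316.
Standard quotas: P1 5.6305, P2 3.5006, P3 13.6809, P4 6.0081, P5 5.2645, P6 3.9155.
Lower quotas: P1 5, P2 3, P3 13, P4 6, P5 5, P6 3 (sum 35, leaving 3 seats).
Remainders in descending order: P6 0.9155, P3 0.6809, P1 0.6305, P2 0.5006, P5 0.2645, P4 0.0081.
The surplus seats go to P6, P3, P1.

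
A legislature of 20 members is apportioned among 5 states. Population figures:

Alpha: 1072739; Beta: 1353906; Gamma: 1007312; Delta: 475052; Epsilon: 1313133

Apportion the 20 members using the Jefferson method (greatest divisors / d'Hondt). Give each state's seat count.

Standard divisor 5222142/20 ≈ 261107.1; standard quotas: Alpha 4.108, Beta 5.185, Gamma 3.858, Delta 1.819, Epsilon 5.029.
Rounding down gives 4, 5, 3, 1, 5 = 18 seats, so the divisor must be adjusted.
With modified divisor 231600: modified quotas Alpha 4.632, Beta 5.846, Gamma 4.349, Delta 2.051, Epsilon 5.670.
Rounding down: Alpha 4, Beta 5, Gamma 4, Delta 2, Epsilon 5 (total 20).

Alpha 4; Beta 5; Gamma 4; Delta 2; Epsilon 5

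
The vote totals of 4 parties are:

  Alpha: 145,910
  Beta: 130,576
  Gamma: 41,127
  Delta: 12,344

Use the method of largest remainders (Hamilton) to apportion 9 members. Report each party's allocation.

Standard divisor: 329957 ÷ 9 ≈ 36661.889.
Standard quotas: Alpha 3.9799, Beta 3.5616, Gamma 1.1218, Delta 0.3367.
Lower quotas: Alpha 3, Beta 3, Gamma 1, Delta 0 (sum 7, leaving 2 seats).
Remainders in descending order: Alpha 0.9799, Beta 0.5616, Delta 0.3367, Gamma 0.1218.
The surplus seats go to Alpha, Beta.

Alpha 4, Beta 4, Gamma 1, Delta 0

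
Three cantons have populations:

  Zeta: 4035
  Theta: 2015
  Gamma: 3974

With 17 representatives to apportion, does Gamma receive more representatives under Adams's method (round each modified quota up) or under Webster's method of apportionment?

Adams: Zeta 7, Theta 4, Gamma 6.
Webster: Zeta 7, Theta 3, Gamma 7.
Gamma gets 6 under Adams and 7 under Webster.

Webster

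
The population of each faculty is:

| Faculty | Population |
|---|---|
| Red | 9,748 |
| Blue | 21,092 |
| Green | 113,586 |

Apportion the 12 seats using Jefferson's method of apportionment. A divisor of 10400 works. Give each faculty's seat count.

Red 0; Blue 2; Green 10

With modified divisor 10400: modified quotas Red 0.937, Blue 2.028, Green 10.922.
Rounding down: Red 0, Blue 2, Green 10 (total 12).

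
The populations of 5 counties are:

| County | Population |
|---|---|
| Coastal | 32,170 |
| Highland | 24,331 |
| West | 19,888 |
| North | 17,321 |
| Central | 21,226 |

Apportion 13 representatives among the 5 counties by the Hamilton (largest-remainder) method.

Standard divisor: 114936 ÷ 13 ≈ 8841.231.
Standard quotas: Coastal 3.6386, Highland 2.7520, West 2.2495, North 1.9591, Central 2.4008.
Lower quotas: Coastal 3, Highland 2, West 2, North 1, Central 2 (sum 10, leaving 3 seats).
Remainders in descending order: North 0.9591, Highland 0.7520, Coastal 0.6386, Central 0.4008, West 0.2495.
The surplus seats go to North, Highland, Coastal.

Coastal: 4, Highland: 3, West: 2, North: 2, Central: 2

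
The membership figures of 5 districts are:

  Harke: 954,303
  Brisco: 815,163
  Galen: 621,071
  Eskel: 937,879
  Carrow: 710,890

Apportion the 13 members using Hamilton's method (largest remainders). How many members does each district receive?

Harke 3, Brisco 3, Galen 2, Eskel 3, Carrow 2

Standard divisor: 4039306 ÷ 13 ≈ 310715.846.
Standard quotas: Harke 3.0713, Brisco 2.6235, Galen 1.9988, Eskel 3.0184, Carrow 2.2879.
Lower quotas: Harke 3, Brisco 2, Galen 1, Eskel 3, Carrow 2 (sum 11, leaving 2 seats).
Remainders in descending order: Galen 0.9988, Brisco 0.6235, Carrow 0.2879, Harke 0.0713, Eskel 0.0184.
The surplus seats go to Galen, Brisco.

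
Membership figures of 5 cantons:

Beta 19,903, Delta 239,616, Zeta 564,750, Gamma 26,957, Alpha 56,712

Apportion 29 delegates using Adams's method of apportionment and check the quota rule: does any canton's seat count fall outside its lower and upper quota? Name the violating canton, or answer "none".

Standard quotas: Beta 0.636, Delta 7.653, Zeta 18.038, Gamma 0.861, Alpha 1.811.
Adams allocation: Beta 1, Delta 8, Zeta 17, Gamma 1, Alpha 2.
Zeta has quota 18.038 (lower 18, upper 19) but receives 17 — outside the quota interval.

Zeta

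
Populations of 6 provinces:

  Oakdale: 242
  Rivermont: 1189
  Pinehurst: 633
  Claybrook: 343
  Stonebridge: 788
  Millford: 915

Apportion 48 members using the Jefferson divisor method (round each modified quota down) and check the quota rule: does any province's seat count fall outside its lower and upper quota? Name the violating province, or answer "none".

none

Standard quotas: Oakdale 2.826, Rivermont 13.886, Pinehurst 7.393, Claybrook 4.006, Stonebridge 9.203, Millford 10.686.
Jefferson allocation: Oakdale 3, Rivermont 14, Pinehurst 7, Claybrook 4, Stonebridge 9, Millford 11.
Every allocation lies between the lower and upper quota.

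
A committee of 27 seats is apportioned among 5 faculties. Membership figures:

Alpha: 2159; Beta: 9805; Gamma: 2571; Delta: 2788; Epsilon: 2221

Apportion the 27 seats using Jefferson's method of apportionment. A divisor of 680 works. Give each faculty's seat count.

With modified divisor 680: modified quotas Alpha 3.175, Beta 14.419, Gamma 3.781, Delta 4.100, Epsilon 3.266.
Rounding down: Alpha 3, Beta 14, Gamma 3, Delta 4, Epsilon 3 (total 27).

Alpha 3, Beta 14, Gamma 3, Delta 4, Epsilon 3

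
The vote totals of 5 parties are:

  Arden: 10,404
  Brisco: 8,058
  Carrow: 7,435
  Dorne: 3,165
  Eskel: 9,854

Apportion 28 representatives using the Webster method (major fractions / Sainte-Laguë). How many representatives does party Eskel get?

7

Standard divisor 38916/28 ≈ 1389.857; standard quotas: Arden 7.486, Brisco 5.798, Carrow 5.349, Dorne 2.277, Eskel 7.090.
Rounding to the nearest integer gives 7, 6, 5, 2, 7 = 27 seats, so the divisor must be adjusted.
With modified divisor 1370: modified quotas Arden 7.594, Brisco 5.882, Carrow 5.427, Dorne 2.310, Eskel 7.193.
Rounding to the nearest integer: Arden 8, Brisco 6, Carrow 5, Dorne 2, Eskel 7 (total 28).
Eskel receives 7.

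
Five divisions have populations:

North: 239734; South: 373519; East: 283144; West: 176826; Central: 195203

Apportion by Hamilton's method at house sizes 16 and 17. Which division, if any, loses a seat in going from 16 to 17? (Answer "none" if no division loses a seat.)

none

At 16 seats: North 3, South 5, East 4, West 2, Central 2.
At 17 seats: North 3, South 5, East 4, West 2, Central 3.
No division's allocation decreased.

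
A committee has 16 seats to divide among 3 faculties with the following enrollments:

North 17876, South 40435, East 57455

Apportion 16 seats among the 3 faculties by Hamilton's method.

Standard divisor: 115766 ÷ 16 ≈ 7235.375.
Standard quotas: North 2.4706, South 5.5885, East 7.9408.
Lower quotas: North 2, South 5, East 7 (sum 14, leaving 2 seats).
Remainders in descending order: East 0.9408, South 0.5885, North 0.4706.
Largest remainders: East, South receive the extra seats.

North=2, South=6, East=8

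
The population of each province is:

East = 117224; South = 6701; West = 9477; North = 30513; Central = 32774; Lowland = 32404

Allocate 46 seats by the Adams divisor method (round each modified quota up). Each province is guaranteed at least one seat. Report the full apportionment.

Standard divisor 229093/46 ≈ 4980.283; standard quotas: East 23.538, South 1.346, West 1.903, North 6.127, Central 6.581, Lowland 6.506.
Rounding up gives 24, 2, 2, 7, 7, 7 = 49 seats, so the divisor must be adjusted.
With modified divisor 5360: modified quotas East 21.870, South 1.250, West 1.768, North 5.693, Central 6.115, Lowland 6.046.
Rounding up: East 22, South 2, West 2, North 6, Central 7, Lowland 7 (total 46).

East=22, South=2, West=2, North=6, Central=7, Lowland=7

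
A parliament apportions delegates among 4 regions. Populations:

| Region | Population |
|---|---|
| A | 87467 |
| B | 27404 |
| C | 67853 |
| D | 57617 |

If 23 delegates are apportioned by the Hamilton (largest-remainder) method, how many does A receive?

The standard divisor is 240341/23 ≈ 10449.609.
Standard quotas: A 8.3704, B 2.6225, C 6.4934, D 5.5138.
Lower quotas: A 8, B 2, C 6, D 5 (sum 21, leaving 2 seats).
Remainders in descending order: B 0.6225, D 0.5138, C 0.4934, A 0.3704.
The surplus seats go to B, D.
A receives 8.

8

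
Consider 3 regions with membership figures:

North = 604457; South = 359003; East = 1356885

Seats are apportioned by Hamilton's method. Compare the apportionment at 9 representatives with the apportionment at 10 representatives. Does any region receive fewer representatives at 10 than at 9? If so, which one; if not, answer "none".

South

At 9 seats: North 2, South 2, East 5.
At 10 seats: North 3, South 1, East 6.
South drops from 2 to 1.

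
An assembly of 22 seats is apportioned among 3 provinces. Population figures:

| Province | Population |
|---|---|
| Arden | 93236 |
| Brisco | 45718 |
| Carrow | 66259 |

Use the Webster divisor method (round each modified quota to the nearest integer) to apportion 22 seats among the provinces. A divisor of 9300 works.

With modified divisor 9300: modified quotas Arden 10.025, Brisco 4.916, Carrow 7.125.
Rounding to the nearest integer: Arden 10, Brisco 5, Carrow 7 (total 22).

Arden=10, Brisco=5, Carrow=7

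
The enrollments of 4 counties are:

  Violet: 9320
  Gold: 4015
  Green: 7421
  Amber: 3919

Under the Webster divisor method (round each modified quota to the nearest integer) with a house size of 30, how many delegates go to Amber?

5

Standard divisor 24675/30 ≈ 822.5; standard quotas: Violet 11.331, Gold 4.881, Green 9.022, Amber 4.765.
Rounding to the nearest integer gives Violet 11, Gold 5, Green 9, Amber 5 — total 30, matching the house size, so no adjustment is needed.
Amber receives 5.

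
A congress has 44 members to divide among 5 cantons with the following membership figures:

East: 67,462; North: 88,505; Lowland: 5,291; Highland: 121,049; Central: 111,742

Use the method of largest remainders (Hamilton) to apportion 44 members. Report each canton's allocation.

East: 8, North: 10, Lowland: 1, Highland: 13, Central: 12

Total 394049; standard divisor 394049/44 ≈ 8955.659.
Standard quotas: East 7.5329, North 9.8826, Lowland 0.5908, Highland 13.5165, Central 12.4773.
Lower quotas: East 7, North 9, Lowland 0, Highland 13, Central 12 (sum 41, leaving 3 seats).
Remainders in descending order: North 0.8826, Lowland 0.5908, East 0.5329, Highland 0.5165, Central 0.4773.
The surplus seats go to North, Lowland, East.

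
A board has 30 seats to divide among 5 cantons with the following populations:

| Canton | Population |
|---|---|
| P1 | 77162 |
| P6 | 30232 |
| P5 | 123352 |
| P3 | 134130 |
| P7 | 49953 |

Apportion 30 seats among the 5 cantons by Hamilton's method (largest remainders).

Total 414829; standard divisor 414829/30 ≈ 13827.633.
Standard quotas: P1 5.5803, P6 2.1863, P5 8.9207, P3 9.7001, P7 3.6125.
Lower quotas: P1 5, P6 2, P5 8, P3 9, P7 3 (sum 27, leaving 3 seats).
Remainders in descending order: P5 0.9207, P3 0.7001, P7 0.6125, P1 0.5803, P6 0.1863.
The surplus seats go to P5, P3, P7.

P1: 5, P6: 2, P5: 9, P3: 10, P7: 4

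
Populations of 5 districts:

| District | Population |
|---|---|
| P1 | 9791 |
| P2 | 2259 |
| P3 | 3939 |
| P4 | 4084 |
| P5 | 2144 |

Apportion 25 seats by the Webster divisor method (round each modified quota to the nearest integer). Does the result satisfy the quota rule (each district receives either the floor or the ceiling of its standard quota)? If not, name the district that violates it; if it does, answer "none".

Standard quotas: P1 11.017, P2 2.542, P3 4.432, P4 4.596, P5 2.413.
Webster allocation: P1 11, P2 3, P3 4, P4 5, P5 2.
Every allocation lies between the lower and upper quota.

none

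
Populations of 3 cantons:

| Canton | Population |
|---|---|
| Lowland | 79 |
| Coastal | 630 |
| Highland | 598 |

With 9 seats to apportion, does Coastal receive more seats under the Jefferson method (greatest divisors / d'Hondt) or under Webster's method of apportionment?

Jefferson

Jefferson: Lowland 0, Coastal 5, Highland 4.
Webster: Lowland 1, Coastal 4, Highland 4.
Coastal gets 5 under Jefferson and 4 under Webster.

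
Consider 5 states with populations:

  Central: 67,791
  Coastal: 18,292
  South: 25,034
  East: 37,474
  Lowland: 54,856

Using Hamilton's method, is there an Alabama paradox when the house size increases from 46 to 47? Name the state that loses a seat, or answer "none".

At 46 seats: Central 15, Coastal 4, South 6, East 9, Lowland 12.
At 47 seats: Central 16, Coastal 4, South 6, East 8, Lowland 13.
East drops from 9 to 8.

East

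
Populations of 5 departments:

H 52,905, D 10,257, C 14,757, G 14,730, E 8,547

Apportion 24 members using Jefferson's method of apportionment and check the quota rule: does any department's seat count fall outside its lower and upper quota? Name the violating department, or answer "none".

Standard quotas: H 12.547, D 2.433, C 3.500, G 3.493, E 2.027.
Jefferson allocation: H 14, D 2, C 3, G 3, E 2.
H has quota 12.547 (lower 12, upper 13) but receives 14 — outside the quota interval.

H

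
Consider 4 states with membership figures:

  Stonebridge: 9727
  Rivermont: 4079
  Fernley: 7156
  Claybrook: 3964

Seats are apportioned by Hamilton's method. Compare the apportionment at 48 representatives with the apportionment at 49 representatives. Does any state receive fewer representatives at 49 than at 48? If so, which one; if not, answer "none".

none

At 48 seats: Stonebridge 19, Rivermont 8, Fernley 14, Claybrook 7.
At 49 seats: Stonebridge 19, Rivermont 8, Fernley 14, Claybrook 8.
No state's allocation decreased.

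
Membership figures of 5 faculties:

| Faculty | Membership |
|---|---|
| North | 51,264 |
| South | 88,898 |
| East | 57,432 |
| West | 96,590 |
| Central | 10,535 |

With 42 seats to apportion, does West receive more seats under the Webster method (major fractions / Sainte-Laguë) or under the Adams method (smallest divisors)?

Webster: North 7, South 12, East 8, West 14, Central 1.
Adams: North 7, South 12, East 8, West 13, Central 2.
West gets 14 under Webster and 13 under Adams.

Webster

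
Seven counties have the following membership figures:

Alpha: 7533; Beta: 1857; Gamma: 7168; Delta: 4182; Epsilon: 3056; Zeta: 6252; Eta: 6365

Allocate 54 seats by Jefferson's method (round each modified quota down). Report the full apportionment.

Standard divisor 36413/54 ≈ 674.315; standard quotas: Alpha 11.171, Beta 2.754, Gamma 10.630, Delta 6.202, Epsilon 4.532, Zeta 9.272, Eta 9.439.
Rounding down gives 11, 2, 10, 6, 4, 9, 9 = 51 seats, so the divisor must be adjusted.
With modified divisor 626.5: modified quotas Alpha 12.024, Beta 2.964, Gamma 11.441, Delta 6.675, Epsilon 4.878, Zeta 9.979, Eta 10.160.
Rounding down: Alpha 12, Beta 2, Gamma 11, Delta 6, Epsilon 4, Zeta 9, Eta 10 (total 54).

Alpha 12, Beta 2, Gamma 11, Delta 6, Epsilon 4, Zeta 9, Eta 10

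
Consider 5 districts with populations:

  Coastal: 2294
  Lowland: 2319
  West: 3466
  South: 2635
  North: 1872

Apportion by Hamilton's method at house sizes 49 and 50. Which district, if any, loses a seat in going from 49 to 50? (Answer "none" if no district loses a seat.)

At 49 seats: Coastal 9, Lowland 9, West 14, South 10, North 7.
At 50 seats: Coastal 9, Lowland 9, West 14, South 11, North 7.
No district's allocation decreased.

none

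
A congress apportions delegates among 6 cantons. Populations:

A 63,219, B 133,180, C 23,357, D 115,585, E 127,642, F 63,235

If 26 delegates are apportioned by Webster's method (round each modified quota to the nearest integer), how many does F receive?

3

Standard divisor 526218/26 ≈ 20239.154; standard quotas: A 3.124, B 6.580, C 1.154, D 5.711, E 6.307, F 3.124.
Rounding to the nearest integer gives A 3, B 7, C 1, D 6, E 6, F 3 — total 26, matching the house size, so no adjustment is needed.
F receives 3.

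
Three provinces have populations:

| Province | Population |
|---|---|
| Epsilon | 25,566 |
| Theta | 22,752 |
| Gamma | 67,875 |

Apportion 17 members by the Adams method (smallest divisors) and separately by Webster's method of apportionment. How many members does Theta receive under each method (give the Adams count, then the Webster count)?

Adams: Epsilon 4, Theta 4, Gamma 9.
Webster: Epsilon 4, Theta 3, Gamma 10.
Theta gets 4 under Adams and 3 under Webster.

4 and 3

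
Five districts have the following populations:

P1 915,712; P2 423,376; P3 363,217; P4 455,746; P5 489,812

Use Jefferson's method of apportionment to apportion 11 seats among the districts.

Standard divisor 2647863/11 ≈ 240714.818; standard quotas: P1 3.804, P2 1.759, P3 1.509, P4 1.893, P5 2.035.
Rounding down gives 3, 1, 1, 1, 2 = 8 seats, so the divisor must be adjusted.
With modified divisor 197400: modified quotas P1 4.639, P2 2.145, P3 1.840, P4 2.309, P5 2.481.
Rounding down: P1 4, P2 2, P3 1, P4 2, P5 2 (total 11).

P1 4, P2 2, P3 1, P4 2, P5 2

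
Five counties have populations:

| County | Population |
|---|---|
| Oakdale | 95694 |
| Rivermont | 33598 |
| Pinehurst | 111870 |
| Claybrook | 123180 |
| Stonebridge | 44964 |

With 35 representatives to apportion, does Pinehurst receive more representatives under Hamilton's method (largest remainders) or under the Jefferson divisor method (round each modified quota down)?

Hamilton: Oakdale 8, Rivermont 3, Pinehurst 10, Claybrook 10, Stonebridge 4.
Jefferson: Oakdale 8, Rivermont 3, Pinehurst 9, Claybrook 11, Stonebridge 4.
Pinehurst gets 10 under Hamilton and 9 under Jefferson.

Hamilton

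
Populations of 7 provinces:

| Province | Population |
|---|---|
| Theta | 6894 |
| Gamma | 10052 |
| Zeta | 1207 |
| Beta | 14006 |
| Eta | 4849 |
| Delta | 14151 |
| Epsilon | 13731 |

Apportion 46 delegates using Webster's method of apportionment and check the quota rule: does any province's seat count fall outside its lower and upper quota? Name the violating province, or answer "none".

Standard quotas: Theta 4.887, Gamma 7.126, Zeta 0.856, Beta 9.929, Eta 3.437, Delta 10.032, Epsilon 9.734.
Webster allocation: Theta 5, Gamma 7, Zeta 1, Beta 10, Eta 3, Delta 10, Epsilon 10.
Every allocation lies between the lower and upper quota.

none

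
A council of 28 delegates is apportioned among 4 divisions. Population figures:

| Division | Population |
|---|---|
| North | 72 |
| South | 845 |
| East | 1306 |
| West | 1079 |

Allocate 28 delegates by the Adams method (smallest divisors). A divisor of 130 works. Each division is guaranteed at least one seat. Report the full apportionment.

North 1, South 7, East 11, West 9

With modified divisor 130: modified quotas North 0.554, South 6.500, East 10.046, West 8.300.
Rounding up: North 1, South 7, East 11, West 9 (total 28).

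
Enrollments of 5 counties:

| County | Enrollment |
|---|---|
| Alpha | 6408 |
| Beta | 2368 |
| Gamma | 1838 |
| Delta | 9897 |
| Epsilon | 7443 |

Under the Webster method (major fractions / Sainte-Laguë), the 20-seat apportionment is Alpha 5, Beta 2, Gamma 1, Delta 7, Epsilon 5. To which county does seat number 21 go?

Priority for the next seat is population ÷ (current seats + 0.5).
Priorities: Alpha 1165.091, Beta 947.200, Gamma 1225.333, Delta 1319.600, Epsilon 1353.273.
Highest priority: Epsilon.

Epsilon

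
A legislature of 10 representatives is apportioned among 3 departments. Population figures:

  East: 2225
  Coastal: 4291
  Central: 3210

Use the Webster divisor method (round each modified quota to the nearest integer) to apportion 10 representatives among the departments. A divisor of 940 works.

East 2; Coastal 5; Central 3

With modified divisor 940: modified quotas East 2.367, Coastal 4.565, Central 3.415.
Rounding to the nearest integer: East 2, Coastal 5, Central 3 (total 10).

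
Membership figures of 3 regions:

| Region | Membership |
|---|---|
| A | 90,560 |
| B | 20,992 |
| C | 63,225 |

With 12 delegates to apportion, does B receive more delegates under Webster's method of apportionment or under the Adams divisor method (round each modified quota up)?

Webster: A 6, B 1, C 5.
Adams: A 6, B 2, C 4.
B gets 1 under Webster and 2 under Adams.

Adams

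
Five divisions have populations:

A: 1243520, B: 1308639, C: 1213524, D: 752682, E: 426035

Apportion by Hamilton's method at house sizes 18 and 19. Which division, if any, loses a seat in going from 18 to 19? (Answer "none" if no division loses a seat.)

E

At 18 seats: A 4, B 5, C 4, D 3, E 2.
At 19 seats: A 5, B 5, C 5, D 3, E 1.
E drops from 2 to 1.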